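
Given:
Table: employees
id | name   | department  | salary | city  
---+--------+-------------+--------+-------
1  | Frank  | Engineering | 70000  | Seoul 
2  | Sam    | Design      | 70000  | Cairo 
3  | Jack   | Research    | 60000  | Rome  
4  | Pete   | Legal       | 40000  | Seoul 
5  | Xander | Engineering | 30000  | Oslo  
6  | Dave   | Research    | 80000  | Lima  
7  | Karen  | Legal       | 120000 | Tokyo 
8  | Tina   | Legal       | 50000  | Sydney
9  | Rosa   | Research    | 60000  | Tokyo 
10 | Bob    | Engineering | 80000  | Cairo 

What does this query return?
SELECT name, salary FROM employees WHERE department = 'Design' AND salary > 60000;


Filtering: department = 'Design' AND salary > 60000
Matching: 1 rows

1 rows:
Sam, 70000


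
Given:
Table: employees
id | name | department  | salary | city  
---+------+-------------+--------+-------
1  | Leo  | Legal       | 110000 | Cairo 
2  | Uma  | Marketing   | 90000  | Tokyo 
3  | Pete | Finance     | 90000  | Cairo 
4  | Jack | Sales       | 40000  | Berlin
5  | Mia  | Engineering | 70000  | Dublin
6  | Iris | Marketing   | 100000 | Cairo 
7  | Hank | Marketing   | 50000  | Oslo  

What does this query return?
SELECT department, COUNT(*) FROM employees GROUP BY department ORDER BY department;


Assigning each row to its department group:
  Leo -> Legal
  Uma -> Marketing
  Pete -> Finance
  Jack -> Sales
  Mia -> Engineering
  Iris -> Marketing
  Hank -> Marketing


5 groups:
Engineering, 1
Finance, 1
Legal, 1
Marketing, 3
Sales, 1


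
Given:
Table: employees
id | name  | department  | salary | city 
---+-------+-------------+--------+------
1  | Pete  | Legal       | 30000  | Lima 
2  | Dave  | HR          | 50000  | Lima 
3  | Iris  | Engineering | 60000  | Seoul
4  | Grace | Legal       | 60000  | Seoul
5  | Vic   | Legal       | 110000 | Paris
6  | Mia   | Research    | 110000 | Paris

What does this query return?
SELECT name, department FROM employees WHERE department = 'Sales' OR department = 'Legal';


Filtering: department = 'Sales' OR 'Legal'
Matching: 3 rows

3 rows:
Pete, Legal
Grace, Legal
Vic, Legal


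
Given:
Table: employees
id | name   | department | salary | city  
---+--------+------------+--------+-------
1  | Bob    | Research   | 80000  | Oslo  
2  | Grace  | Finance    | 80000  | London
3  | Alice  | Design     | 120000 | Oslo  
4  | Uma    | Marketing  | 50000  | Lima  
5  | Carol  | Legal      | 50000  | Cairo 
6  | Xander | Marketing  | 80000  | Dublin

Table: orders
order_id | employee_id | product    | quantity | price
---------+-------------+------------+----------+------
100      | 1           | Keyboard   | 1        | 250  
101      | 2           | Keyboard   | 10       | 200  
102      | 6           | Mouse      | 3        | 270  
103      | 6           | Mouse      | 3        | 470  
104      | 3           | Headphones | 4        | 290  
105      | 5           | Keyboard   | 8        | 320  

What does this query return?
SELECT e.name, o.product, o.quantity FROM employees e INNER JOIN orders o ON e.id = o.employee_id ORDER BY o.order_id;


Joining employees.id = orders.employee_id:
  employee Bob (id=1) -> order Keyboard
  employee Grace (id=2) -> order Keyboard
  employee Xander (id=6) -> order Mouse
  employee Xander (id=6) -> order Mouse
  employee Alice (id=3) -> order Headphones
  employee Carol (id=5) -> order Keyboard


6 rows:
Bob, Keyboard, 1
Grace, Keyboard, 10
Xander, Mouse, 3
Xander, Mouse, 3
Alice, Headphones, 4
Carol, Keyboard, 8


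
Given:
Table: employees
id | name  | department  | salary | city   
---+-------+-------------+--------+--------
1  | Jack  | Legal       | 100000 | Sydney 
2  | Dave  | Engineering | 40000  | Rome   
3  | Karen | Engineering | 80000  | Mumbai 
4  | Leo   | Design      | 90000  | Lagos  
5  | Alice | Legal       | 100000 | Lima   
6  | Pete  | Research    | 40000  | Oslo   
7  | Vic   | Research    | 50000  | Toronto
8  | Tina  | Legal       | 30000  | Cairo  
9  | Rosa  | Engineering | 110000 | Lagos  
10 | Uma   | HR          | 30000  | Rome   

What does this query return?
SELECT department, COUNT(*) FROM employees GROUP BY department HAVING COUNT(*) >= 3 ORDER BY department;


Groups with count >= 3:
  Engineering: 3 -> PASS
  Legal: 3 -> PASS
  Design: 1 -> filtered out
  HR: 1 -> filtered out
  Research: 2 -> filtered out


2 groups:
Engineering, 3
Legal, 3


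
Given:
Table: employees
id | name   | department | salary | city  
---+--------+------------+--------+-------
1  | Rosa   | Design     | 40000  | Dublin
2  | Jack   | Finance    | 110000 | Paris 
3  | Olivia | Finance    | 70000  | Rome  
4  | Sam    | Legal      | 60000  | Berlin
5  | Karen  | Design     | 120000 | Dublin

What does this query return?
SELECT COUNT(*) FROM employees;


COUNT(*) counts all rows

5


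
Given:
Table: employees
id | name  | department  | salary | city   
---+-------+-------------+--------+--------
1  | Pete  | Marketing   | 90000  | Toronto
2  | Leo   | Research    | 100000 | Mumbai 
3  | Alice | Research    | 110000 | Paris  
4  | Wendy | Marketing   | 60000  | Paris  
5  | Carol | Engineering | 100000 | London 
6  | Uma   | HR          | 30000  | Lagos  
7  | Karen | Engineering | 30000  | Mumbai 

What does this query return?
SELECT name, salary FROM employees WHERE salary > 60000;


Filtering: salary > 60000
Matching: 4 rows

4 rows:
Pete, 90000
Leo, 100000
Alice, 110000
Carol, 100000


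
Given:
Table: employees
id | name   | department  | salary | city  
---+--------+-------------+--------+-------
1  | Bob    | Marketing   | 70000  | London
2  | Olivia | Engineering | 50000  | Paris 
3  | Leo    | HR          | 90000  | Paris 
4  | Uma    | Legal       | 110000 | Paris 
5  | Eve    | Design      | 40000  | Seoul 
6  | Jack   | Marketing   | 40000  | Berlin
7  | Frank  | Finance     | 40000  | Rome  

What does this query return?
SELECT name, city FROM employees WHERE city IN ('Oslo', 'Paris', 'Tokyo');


Filtering: city IN ('Oslo', 'Paris', 'Tokyo')
Matching: 3 rows

3 rows:
Olivia, Paris
Leo, Paris
Uma, Paris


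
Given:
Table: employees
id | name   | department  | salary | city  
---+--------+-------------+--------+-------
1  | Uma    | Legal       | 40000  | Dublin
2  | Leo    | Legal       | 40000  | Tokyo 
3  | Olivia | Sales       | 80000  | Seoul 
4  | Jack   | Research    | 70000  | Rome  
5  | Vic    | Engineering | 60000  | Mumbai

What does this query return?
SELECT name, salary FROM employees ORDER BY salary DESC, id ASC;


Sorting by salary DESC, then id ASC for ties

5 rows:
Olivia, 80000
Jack, 70000
Vic, 60000
Uma, 40000
Leo, 40000


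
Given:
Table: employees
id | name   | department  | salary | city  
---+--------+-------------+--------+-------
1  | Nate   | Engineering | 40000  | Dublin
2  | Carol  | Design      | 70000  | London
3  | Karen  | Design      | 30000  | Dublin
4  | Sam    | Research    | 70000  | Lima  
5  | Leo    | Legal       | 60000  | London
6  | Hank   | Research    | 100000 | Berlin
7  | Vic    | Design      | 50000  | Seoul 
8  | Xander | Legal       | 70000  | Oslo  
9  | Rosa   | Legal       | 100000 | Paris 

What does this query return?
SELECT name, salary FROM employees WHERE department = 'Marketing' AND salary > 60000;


Filtering: department = 'Marketing' AND salary > 60000
Matching: 0 rows

Empty result set (0 rows)


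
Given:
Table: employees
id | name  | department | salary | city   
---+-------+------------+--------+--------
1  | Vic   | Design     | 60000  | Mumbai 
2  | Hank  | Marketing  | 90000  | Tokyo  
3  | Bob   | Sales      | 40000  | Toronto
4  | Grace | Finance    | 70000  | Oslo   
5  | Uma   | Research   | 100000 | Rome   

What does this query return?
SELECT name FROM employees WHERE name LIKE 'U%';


LIKE 'U%' matches names starting with 'U'
Matching: 1

1 rows:
Uma


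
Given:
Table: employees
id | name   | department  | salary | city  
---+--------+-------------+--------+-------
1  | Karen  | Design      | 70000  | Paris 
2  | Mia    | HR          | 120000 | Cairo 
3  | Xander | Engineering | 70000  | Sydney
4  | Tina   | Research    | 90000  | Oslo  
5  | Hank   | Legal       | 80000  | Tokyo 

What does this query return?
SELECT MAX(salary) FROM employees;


Salaries: 70000, 120000, 70000, 90000, 80000
MAX = 120000

120000


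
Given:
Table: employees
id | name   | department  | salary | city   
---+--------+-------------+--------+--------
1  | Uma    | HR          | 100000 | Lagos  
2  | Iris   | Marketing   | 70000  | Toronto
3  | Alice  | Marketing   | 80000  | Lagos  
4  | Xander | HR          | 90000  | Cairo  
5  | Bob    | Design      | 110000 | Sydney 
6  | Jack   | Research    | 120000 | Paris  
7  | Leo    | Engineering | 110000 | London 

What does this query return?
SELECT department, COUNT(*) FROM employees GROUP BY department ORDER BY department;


Assigning each row to its department group:
  Uma -> HR
  Iris -> Marketing
  Alice -> Marketing
  Xander -> HR
  Bob -> Design
  Jack -> Research
  Leo -> Engineering


5 groups:
Design, 1
Engineering, 1
HR, 2
Marketing, 2
Research, 1


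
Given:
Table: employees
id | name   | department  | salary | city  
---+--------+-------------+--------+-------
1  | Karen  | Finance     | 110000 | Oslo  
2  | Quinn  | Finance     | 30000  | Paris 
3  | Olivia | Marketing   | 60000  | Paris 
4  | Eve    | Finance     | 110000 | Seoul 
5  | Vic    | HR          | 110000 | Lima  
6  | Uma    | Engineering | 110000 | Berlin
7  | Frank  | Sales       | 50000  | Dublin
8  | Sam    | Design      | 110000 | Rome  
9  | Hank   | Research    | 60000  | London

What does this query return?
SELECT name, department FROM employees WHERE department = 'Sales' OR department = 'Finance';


Filtering: department = 'Sales' OR 'Finance'
Matching: 4 rows

4 rows:
Karen, Finance
Quinn, Finance
Eve, Finance
Frank, Sales


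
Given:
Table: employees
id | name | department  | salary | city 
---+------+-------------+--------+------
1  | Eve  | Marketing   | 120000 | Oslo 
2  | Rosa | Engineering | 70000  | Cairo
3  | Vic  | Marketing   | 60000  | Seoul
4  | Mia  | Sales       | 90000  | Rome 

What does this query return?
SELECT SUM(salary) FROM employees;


SUM(salary) = 120000 + 70000 + 60000 + 90000 = 340000

340000


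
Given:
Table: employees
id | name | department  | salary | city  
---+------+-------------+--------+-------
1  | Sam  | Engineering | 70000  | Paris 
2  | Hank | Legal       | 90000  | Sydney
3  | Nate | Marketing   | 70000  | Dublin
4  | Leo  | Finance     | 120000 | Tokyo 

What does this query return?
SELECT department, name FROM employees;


Projecting columns: department, name

4 rows:
Engineering, Sam
Legal, Hank
Marketing, Nate
Finance, Leo


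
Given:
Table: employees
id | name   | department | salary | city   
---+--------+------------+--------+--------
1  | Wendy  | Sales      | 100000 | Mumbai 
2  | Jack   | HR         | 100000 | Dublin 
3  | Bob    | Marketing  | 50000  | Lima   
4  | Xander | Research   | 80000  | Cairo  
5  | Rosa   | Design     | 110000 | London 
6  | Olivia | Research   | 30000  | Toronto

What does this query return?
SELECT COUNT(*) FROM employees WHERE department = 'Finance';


Counting rows where department = 'Finance'


0


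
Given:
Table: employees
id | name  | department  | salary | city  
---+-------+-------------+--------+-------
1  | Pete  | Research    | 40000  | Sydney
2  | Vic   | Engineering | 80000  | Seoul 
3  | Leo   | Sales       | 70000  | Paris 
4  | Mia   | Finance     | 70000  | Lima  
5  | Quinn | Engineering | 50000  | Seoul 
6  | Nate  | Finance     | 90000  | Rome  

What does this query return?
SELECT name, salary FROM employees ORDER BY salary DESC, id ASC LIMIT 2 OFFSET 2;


Sort by salary DESC (id ASC tiebreak), then skip 2 and take 2
Rows 3 through 4

2 rows:
Leo, 70000
Mia, 70000


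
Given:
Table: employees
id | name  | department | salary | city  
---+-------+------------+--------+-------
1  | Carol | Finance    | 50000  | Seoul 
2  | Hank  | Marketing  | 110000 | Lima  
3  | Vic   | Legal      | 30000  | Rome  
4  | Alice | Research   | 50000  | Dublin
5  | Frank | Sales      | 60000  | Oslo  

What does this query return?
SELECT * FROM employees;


SELECT * returns all 5 rows with all columns

5 rows:
1, Carol, Finance, 50000, Seoul
2, Hank, Marketing, 110000, Lima
3, Vic, Legal, 30000, Rome
4, Alice, Research, 50000, Dublin
5, Frank, Sales, 60000, Oslo


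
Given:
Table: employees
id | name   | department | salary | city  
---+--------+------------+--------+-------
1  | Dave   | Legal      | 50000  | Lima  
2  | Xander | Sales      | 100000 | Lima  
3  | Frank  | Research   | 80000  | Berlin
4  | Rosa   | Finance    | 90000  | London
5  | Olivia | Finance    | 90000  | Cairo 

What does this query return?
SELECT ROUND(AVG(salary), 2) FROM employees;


SUM(salary) = 410000
COUNT = 5
ROUND(AVG, 2) = ROUND(410000 / 5, 2) = 82000.0

82000.0


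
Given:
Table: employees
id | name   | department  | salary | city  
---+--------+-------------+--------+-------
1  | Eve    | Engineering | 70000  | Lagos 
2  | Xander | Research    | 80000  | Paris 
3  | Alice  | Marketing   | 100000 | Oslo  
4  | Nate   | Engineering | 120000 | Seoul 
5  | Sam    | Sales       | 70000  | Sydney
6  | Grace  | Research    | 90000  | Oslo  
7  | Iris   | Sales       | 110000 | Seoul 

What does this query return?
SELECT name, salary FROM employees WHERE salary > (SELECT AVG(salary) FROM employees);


Subquery: AVG(salary) = 91428.57
Filtering: salary > 91428.57
  Alice (100000) -> MATCH
  Nate (120000) -> MATCH
  Iris (110000) -> MATCH


3 rows:
Alice, 100000
Nate, 120000
Iris, 110000


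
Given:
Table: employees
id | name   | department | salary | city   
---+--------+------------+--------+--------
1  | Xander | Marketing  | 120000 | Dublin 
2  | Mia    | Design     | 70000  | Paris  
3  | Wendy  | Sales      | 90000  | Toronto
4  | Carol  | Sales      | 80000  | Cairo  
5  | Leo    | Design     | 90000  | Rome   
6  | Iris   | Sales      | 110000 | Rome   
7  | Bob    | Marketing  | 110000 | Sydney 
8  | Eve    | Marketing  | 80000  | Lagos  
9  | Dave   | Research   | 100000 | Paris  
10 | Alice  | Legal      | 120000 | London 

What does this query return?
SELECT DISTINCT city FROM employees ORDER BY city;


All 'city' values (row order): Dublin, Paris, Toronto, Cairo, Rome, Rome, Sydney, Lagos, Paris, London
Removing duplicates leaves 8 unique value(s).

8 values:
Cairo
Dublin
Lagos
London
Paris
Rome
Sydney
Toronto


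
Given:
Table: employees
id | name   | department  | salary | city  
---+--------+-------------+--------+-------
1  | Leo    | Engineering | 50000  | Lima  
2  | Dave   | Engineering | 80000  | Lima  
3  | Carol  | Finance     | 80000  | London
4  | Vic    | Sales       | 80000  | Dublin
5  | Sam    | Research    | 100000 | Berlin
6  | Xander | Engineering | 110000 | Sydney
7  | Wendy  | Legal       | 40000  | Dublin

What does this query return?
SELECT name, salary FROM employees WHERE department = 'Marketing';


Filtering: department = 'Marketing'
Matching rows: 0

Empty result set (0 rows)


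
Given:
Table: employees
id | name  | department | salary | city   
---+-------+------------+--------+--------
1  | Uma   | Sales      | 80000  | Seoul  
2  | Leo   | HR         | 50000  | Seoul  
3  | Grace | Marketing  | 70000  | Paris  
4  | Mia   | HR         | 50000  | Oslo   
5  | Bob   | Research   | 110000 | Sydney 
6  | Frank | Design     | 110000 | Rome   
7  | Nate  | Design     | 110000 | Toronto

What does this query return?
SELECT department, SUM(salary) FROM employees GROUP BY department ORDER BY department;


Summing salary within each department:
  Design: 110000 + 110000 = 220000
  HR: 50000 + 50000 = 100000
  Marketing: 70000 = 70000
  Research: 110000 = 110000
  Sales: 80000 = 80000


5 groups:
Design, 220000
HR, 100000
Marketing, 70000
Research, 110000
Sales, 80000


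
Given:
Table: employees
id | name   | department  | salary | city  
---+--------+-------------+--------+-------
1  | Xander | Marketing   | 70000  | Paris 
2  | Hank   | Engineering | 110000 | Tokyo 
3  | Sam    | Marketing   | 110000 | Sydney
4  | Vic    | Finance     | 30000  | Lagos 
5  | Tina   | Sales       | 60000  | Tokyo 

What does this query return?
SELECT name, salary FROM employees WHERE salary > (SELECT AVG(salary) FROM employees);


Subquery: AVG(salary) = 76000.0
Filtering: salary > 76000.0
  Hank (110000) -> MATCH
  Sam (110000) -> MATCH


2 rows:
Hank, 110000
Sam, 110000


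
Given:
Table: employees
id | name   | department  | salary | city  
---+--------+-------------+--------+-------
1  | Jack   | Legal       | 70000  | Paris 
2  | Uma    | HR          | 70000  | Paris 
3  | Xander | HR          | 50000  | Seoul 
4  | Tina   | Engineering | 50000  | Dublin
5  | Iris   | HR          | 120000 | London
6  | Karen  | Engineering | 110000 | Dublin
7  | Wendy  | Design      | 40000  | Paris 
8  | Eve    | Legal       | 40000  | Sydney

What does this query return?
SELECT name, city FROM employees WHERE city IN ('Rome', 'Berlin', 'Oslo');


Filtering: city IN ('Rome', 'Berlin', 'Oslo')
Matching: 0 rows

Empty result set (0 rows)


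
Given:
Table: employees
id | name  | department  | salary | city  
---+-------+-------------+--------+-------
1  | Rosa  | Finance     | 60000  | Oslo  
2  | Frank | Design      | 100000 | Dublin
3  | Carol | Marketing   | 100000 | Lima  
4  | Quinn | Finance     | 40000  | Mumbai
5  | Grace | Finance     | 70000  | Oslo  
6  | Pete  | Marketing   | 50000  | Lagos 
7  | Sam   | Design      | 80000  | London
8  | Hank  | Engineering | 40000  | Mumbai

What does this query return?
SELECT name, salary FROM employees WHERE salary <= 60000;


Filtering: salary <= 60000
Matching: 4 rows

4 rows:
Rosa, 60000
Quinn, 40000
Pete, 50000
Hank, 40000


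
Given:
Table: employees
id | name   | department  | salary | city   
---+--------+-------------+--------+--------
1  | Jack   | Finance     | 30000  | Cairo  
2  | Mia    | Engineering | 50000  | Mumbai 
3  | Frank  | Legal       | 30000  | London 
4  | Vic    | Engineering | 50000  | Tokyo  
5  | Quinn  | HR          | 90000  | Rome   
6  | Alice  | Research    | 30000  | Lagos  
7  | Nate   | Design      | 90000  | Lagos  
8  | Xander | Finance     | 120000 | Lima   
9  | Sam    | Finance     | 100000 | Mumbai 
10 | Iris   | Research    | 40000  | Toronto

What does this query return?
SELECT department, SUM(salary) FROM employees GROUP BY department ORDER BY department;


Summing salary within each department:
  Design: 90000 = 90000
  Engineering: 50000 + 50000 = 100000
  Finance: 30000 + 120000 + 100000 = 250000
  HR: 90000 = 90000
  Legal: 30000 = 30000
  Research: 30000 + 40000 = 70000


6 groups:
Design, 90000
Engineering, 100000
Finance, 250000
HR, 90000
Legal, 30000
Research, 70000


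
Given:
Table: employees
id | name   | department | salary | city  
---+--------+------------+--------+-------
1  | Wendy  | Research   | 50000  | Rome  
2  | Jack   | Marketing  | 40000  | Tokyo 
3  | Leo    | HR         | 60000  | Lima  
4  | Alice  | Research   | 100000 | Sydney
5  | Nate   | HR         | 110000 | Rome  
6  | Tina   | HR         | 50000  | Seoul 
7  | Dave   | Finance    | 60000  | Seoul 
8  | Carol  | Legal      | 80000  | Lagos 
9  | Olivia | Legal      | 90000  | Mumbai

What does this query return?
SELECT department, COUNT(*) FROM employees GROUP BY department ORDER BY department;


Assigning each row to its department group:
  Wendy -> Research
  Jack -> Marketing
  Leo -> HR
  Alice -> Research
  Nate -> HR
  Tina -> HR
  Dave -> Finance
  Carol -> Legal
  Olivia -> Legal


5 groups:
Finance, 1
HR, 3
Legal, 2
Marketing, 1
Research, 2


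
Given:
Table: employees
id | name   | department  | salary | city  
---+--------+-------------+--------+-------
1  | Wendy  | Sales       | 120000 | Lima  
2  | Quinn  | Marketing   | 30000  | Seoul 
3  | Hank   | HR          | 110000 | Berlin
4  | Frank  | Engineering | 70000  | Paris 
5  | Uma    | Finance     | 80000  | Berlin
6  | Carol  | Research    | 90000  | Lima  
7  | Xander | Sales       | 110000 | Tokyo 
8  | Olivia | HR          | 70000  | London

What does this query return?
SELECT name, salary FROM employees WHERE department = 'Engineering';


Filtering: department = 'Engineering'
Matching rows: 1

1 rows:
Frank, 70000


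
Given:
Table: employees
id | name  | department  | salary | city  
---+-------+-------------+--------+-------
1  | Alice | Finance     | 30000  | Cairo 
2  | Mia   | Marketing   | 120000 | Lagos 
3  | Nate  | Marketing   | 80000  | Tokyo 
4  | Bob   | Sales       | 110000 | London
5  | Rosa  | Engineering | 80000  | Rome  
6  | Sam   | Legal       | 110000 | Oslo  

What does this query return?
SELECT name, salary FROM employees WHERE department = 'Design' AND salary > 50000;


Filtering: department = 'Design' AND salary > 50000
Matching: 0 rows

Empty result set (0 rows)


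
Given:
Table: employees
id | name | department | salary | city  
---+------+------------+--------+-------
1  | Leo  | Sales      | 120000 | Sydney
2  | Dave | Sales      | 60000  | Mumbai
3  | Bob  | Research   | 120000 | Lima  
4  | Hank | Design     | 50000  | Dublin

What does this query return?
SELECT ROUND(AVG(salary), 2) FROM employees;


SUM(salary) = 350000
COUNT = 4
ROUND(AVG, 2) = ROUND(350000 / 4, 2) = 87500.0

87500.0


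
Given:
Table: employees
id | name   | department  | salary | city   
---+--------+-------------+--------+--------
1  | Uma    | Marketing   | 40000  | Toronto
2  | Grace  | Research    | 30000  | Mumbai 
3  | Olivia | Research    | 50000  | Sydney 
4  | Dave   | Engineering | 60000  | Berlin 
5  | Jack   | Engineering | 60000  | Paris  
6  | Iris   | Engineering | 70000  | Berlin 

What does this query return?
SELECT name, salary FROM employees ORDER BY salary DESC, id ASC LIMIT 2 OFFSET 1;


Sort by salary DESC (id ASC tiebreak), then skip 1 and take 2
Rows 2 through 3

2 rows:
Dave, 60000
Jack, 60000


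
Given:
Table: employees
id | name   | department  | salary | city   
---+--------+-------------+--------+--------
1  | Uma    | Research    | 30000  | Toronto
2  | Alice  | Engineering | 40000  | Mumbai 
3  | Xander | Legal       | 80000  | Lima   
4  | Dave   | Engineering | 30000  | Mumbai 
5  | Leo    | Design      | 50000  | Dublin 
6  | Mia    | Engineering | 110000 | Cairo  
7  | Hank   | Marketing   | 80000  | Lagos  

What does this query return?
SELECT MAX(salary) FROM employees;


Salaries: 30000, 40000, 80000, 30000, 50000, 110000, 80000
MAX = 110000

110000


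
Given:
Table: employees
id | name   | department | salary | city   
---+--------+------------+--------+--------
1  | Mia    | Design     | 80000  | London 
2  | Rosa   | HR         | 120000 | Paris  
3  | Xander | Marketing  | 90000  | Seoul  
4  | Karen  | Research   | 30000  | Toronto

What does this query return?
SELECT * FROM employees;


SELECT * returns all 4 rows with all columns

4 rows:
1, Mia, Design, 80000, London
2, Rosa, HR, 120000, Paris
3, Xander, Marketing, 90000, Seoul
4, Karen, Research, 30000, Toronto


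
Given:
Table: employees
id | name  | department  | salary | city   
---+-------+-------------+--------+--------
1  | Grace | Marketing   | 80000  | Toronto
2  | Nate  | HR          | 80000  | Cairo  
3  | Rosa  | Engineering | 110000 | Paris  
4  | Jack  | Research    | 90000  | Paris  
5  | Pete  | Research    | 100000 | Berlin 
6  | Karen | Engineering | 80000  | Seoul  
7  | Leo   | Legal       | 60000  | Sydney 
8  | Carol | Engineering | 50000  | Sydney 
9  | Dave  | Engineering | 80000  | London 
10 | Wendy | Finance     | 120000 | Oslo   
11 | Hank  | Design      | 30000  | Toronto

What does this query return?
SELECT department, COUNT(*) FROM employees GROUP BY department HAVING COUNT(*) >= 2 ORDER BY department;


Groups with count >= 2:
  Engineering: 4 -> PASS
  Research: 2 -> PASS
  Design: 1 -> filtered out
  Finance: 1 -> filtered out
  HR: 1 -> filtered out
  Legal: 1 -> filtered out
  Marketing: 1 -> filtered out


2 groups:
Engineering, 4
Research, 2


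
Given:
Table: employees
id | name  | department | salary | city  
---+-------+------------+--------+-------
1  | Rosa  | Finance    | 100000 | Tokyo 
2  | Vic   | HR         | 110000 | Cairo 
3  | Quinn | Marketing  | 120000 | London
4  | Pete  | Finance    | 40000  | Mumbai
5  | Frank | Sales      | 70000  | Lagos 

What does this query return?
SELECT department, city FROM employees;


Projecting columns: department, city

5 rows:
Finance, Tokyo
HR, Cairo
Marketing, London
Finance, Mumbai
Sales, Lagos


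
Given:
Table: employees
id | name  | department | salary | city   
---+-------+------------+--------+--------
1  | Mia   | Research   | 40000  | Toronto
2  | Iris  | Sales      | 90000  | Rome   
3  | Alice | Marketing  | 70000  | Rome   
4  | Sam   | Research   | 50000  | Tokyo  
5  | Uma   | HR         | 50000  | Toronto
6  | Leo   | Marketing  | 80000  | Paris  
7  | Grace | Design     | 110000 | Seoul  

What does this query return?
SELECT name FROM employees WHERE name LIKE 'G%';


LIKE 'G%' matches names starting with 'G'
Matching: 1

1 rows:
Grace


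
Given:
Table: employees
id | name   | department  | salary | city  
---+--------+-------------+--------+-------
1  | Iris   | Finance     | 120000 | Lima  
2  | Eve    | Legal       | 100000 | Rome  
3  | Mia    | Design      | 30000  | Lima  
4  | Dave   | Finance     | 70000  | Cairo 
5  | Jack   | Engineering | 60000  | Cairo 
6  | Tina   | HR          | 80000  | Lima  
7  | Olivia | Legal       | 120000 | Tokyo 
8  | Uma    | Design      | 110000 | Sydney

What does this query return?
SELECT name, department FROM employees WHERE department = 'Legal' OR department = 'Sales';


Filtering: department = 'Legal' OR 'Sales'
Matching: 2 rows

2 rows:
Eve, Legal
Olivia, Legal


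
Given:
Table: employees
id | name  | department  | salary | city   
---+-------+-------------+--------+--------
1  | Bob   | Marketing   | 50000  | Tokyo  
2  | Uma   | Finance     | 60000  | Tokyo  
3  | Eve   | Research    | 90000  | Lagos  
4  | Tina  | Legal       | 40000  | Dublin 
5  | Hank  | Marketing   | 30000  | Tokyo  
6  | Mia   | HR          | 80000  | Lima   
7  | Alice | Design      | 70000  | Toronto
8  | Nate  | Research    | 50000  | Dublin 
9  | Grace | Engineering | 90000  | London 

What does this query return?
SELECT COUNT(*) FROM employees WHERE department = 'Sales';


Counting rows where department = 'Sales'


0


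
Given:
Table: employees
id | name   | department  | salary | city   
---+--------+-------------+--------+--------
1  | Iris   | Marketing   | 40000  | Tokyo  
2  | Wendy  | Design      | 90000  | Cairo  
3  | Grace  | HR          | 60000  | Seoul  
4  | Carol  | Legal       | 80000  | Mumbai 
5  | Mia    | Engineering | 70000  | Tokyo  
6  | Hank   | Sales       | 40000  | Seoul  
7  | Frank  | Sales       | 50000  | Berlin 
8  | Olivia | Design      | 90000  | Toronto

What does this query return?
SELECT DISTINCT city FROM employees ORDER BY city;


All 'city' values (row order): Tokyo, Cairo, Seoul, Mumbai, Tokyo, Seoul, Berlin, Toronto
Removing duplicates leaves 6 unique value(s).

6 values:
Berlin
Cairo
Mumbai
Seoul
Tokyo
Toronto


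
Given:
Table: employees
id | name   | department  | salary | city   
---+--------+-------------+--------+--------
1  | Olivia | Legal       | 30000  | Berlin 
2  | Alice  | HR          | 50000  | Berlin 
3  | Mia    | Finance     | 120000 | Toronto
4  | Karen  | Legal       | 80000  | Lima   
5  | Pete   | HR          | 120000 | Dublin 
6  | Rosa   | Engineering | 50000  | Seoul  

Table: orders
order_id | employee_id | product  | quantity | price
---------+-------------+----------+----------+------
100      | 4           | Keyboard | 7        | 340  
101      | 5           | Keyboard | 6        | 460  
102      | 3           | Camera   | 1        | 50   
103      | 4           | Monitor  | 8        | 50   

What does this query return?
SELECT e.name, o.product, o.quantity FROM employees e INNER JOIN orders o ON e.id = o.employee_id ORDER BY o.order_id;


Joining employees.id = orders.employee_id:
  employee Karen (id=4) -> order Keyboard
  employee Pete (id=5) -> order Keyboard
  employee Mia (id=3) -> order Camera
  employee Karen (id=4) -> order Monitor


4 rows:
Karen, Keyboard, 7
Pete, Keyboard, 6
Mia, Camera, 1
Karen, Monitor, 8


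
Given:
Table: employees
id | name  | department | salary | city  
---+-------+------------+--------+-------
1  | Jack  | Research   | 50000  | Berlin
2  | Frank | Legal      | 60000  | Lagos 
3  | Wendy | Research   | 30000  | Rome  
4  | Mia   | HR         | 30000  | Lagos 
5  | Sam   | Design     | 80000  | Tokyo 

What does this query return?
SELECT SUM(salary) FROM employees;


SUM(salary) = 50000 + 60000 + 30000 + 30000 + 80000 = 250000

250000


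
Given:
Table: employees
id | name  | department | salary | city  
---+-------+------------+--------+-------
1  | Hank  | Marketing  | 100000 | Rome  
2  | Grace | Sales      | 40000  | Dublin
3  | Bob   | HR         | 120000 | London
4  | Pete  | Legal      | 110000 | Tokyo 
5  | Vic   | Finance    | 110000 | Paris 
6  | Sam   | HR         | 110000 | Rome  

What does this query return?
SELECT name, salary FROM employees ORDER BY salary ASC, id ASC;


Sorting by salary ASC, then id ASC for ties

6 rows:
Grace, 40000
Hank, 100000
Pete, 110000
Vic, 110000
Sam, 110000
Bob, 120000


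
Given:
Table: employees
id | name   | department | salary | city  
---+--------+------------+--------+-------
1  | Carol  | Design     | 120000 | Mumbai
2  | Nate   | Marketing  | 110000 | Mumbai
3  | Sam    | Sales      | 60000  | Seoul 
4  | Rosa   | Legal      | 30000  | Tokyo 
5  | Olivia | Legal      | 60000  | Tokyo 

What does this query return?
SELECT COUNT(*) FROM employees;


COUNT(*) counts all rows

5


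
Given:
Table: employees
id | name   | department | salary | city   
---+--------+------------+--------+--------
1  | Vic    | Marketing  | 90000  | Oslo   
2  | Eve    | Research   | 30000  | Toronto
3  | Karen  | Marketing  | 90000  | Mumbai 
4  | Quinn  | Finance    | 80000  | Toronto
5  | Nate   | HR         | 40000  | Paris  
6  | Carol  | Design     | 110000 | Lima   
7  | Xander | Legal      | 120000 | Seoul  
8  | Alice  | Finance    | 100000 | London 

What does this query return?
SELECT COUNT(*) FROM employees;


COUNT(*) counts all rows

8


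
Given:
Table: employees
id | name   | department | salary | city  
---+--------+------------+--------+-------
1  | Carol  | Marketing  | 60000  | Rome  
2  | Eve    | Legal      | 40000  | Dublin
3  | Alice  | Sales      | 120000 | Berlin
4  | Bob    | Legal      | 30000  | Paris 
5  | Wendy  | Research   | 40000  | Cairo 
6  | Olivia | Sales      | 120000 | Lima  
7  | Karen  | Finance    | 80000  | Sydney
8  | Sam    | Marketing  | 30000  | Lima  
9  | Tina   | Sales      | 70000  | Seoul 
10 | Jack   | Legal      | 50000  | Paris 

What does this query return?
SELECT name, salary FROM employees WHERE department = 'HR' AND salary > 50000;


Filtering: department = 'HR' AND salary > 50000
Matching: 0 rows

Empty result set (0 rows)


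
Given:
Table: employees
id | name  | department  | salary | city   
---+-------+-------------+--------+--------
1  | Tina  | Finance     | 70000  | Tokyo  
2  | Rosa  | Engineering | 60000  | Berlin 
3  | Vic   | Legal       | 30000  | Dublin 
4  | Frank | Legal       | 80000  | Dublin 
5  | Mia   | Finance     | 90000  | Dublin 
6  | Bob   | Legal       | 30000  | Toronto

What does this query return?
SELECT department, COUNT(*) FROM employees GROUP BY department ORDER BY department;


Assigning each row to its department group:
  Tina -> Finance
  Rosa -> Engineering
  Vic -> Legal
  Frank -> Legal
  Mia -> Finance
  Bob -> Legal


3 groups:
Engineering, 1
Finance, 2
Legal, 3


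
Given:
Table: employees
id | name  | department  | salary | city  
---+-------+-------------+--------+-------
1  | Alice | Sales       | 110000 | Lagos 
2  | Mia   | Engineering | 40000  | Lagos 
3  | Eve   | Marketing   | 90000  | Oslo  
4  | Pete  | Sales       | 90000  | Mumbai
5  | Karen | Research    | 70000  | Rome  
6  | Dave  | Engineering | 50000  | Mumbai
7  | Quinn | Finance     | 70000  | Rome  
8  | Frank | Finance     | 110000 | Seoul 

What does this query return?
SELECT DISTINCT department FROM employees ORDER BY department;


All 'department' values (row order): Sales, Engineering, Marketing, Sales, Research, Engineering, Finance, Finance
Removing duplicates leaves 5 unique value(s).

5 values:
Engineering
Finance
Marketing
Research
Sales


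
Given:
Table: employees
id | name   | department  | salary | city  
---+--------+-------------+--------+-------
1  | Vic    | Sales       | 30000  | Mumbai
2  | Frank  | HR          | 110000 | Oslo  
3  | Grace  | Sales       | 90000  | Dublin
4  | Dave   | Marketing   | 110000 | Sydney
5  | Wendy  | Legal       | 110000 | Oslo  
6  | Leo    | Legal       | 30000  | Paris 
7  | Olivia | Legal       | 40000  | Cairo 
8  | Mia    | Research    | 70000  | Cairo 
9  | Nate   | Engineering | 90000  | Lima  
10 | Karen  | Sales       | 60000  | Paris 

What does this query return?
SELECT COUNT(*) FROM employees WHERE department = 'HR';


Counting rows where department = 'HR'
  Frank -> MATCH


1


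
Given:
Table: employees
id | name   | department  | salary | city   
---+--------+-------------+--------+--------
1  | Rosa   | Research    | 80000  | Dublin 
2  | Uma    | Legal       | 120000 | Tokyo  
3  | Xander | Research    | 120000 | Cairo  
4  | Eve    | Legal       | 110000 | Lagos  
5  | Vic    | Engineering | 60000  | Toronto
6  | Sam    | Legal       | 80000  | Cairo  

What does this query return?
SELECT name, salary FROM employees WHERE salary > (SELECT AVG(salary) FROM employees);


Subquery: AVG(salary) = 95000.0
Filtering: salary > 95000.0
  Uma (120000) -> MATCH
  Xander (120000) -> MATCH
  Eve (110000) -> MATCH


3 rows:
Uma, 120000
Xander, 120000
Eve, 110000


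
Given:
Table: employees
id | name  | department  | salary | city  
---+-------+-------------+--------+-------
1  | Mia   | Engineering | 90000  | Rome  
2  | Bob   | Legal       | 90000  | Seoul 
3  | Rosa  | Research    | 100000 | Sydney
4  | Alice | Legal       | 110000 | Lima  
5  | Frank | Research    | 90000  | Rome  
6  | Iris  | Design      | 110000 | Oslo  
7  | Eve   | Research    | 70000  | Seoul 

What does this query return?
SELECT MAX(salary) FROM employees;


Salaries: 90000, 90000, 100000, 110000, 90000, 110000, 70000
MAX = 110000

110000


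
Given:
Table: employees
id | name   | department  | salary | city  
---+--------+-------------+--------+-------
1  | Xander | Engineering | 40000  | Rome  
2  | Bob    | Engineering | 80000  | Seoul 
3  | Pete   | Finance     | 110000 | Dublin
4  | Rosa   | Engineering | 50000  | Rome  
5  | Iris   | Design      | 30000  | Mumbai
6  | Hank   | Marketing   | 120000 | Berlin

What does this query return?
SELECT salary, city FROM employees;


Projecting columns: salary, city

6 rows:
40000, Rome
80000, Seoul
110000, Dublin
50000, Rome
30000, Mumbai
120000, Berlin


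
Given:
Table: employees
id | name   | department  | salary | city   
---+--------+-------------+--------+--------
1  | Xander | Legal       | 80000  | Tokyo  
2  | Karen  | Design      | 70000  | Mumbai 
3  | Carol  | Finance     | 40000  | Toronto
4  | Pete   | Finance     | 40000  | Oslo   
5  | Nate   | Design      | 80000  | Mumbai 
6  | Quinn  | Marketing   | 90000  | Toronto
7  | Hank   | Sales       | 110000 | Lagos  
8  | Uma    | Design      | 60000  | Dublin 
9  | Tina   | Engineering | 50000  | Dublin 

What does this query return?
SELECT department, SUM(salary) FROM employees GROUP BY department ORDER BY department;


Summing salary within each department:
  Design: 70000 + 80000 + 60000 = 210000
  Engineering: 50000 = 50000
  Finance: 40000 + 40000 = 80000
  Legal: 80000 = 80000
  Marketing: 90000 = 90000
  Sales: 110000 = 110000


6 groups:
Design, 210000
Engineering, 50000
Finance, 80000
Legal, 80000
Marketing, 90000
Sales, 110000


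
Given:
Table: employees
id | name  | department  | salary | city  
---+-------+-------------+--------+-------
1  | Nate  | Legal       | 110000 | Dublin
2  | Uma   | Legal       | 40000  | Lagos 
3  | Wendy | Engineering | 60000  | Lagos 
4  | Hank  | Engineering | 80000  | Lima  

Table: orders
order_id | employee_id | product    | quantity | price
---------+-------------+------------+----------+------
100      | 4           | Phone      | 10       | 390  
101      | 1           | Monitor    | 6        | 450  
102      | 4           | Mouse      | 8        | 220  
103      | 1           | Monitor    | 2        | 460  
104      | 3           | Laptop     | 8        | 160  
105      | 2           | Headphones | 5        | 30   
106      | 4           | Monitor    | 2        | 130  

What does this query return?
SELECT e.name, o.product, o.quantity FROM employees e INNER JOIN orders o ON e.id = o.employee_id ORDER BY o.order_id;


Joining employees.id = orders.employee_id:
  employee Hank (id=4) -> order Phone
  employee Nate (id=1) -> order Monitor
  employee Hank (id=4) -> order Mouse
  employee Nate (id=1) -> order Monitor
  employee Wendy (id=3) -> order Laptop
  employee Uma (id=2) -> order Headphones
  employee Hank (id=4) -> order Monitor


7 rows:
Hank, Phone, 10
Nate, Monitor, 6
Hank, Mouse, 8
Nate, Monitor, 2
Wendy, Laptop, 8
Uma, Headphones, 5
Hank, Monitor, 2


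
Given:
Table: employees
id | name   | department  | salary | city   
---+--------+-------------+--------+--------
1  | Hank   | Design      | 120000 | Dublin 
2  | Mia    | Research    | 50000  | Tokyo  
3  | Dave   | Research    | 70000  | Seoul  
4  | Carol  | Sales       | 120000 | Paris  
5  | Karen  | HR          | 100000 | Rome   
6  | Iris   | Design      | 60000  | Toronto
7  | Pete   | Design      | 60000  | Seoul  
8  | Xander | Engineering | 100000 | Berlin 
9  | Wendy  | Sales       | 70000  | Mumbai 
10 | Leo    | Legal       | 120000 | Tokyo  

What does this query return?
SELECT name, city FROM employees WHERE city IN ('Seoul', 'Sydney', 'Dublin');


Filtering: city IN ('Seoul', 'Sydney', 'Dublin')
Matching: 3 rows

3 rows:
Hank, Dublin
Dave, Seoul
Pete, Seoul


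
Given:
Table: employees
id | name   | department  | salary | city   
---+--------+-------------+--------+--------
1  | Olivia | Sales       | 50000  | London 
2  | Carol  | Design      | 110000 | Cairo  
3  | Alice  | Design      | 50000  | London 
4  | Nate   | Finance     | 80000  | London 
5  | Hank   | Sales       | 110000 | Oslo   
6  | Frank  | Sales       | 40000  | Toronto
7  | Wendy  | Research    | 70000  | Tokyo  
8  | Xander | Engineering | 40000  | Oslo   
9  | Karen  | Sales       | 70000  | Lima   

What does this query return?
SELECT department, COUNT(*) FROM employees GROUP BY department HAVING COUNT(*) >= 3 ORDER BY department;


Groups with count >= 3:
  Sales: 4 -> PASS
  Design: 2 -> filtered out
  Engineering: 1 -> filtered out
  Finance: 1 -> filtered out
  Research: 1 -> filtered out


1 groups:
Sales, 4


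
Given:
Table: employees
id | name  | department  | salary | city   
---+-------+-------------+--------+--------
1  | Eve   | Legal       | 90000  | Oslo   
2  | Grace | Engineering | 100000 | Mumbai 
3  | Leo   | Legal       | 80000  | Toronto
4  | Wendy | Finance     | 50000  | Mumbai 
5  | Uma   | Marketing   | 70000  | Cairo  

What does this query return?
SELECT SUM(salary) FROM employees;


SUM(salary) = 90000 + 100000 + 80000 + 50000 + 70000 = 390000

390000


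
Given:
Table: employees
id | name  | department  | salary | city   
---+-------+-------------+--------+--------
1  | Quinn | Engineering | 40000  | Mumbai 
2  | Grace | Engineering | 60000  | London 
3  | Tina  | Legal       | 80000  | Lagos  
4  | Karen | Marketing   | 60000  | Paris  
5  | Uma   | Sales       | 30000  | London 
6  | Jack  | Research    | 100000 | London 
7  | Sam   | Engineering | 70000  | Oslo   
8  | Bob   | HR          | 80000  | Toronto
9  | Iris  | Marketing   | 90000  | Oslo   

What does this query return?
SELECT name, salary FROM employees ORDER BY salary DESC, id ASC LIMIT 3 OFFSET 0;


Sort by salary DESC (id ASC tiebreak), then skip 0 and take 3
Rows 1 through 3

3 rows:
Jack, 100000
Iris, 90000
Tina, 80000
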